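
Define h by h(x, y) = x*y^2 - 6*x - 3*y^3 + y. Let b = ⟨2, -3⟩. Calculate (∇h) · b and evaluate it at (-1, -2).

∂h/∂x = y^2 - 6
∂h/∂y = 2*x*y - 9*y^2 + 1
∇h at (-1, -2) = (-2, -31)
∇h · b = (-2)(2) + (-31)(-3) = 89

89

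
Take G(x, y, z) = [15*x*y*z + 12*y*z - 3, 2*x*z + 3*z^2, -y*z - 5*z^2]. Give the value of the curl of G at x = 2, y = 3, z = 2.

(-18, 126, -80)

(∇×G)₁ = ∂G₃/∂y − ∂G₂/∂z = -2*x - 7*z
(∇×G)₂ = ∂G₁/∂z − ∂G₃/∂x = 15*x*y + 12*y
(∇×G)₃ = ∂G₂/∂x − ∂G₁/∂y = -15*x*z - 10*z
∇×G = (-2*x - 7*z, 15*x*y + 12*y, -15*x*z - 10*z)
At (2, 3, 2): (-18, 126, -80).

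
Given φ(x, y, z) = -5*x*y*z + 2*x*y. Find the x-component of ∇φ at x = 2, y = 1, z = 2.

-8

(∇φ)_1 = ∂φ/∂x = -5*y*z + 2*y
At (2, 1, 2): -8.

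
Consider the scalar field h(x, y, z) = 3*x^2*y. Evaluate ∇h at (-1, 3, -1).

∂h/∂x = 6*x*y
∂h/∂y = 3*x^2
∂h/∂z = 0
∇h = (6*x*y, 3*x^2, 0)
At (-1, 3, -1): (-18, 3, 0).

(-18, 3, 0)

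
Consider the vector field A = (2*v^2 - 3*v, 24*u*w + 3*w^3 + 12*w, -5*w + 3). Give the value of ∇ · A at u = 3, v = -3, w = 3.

-5

∂A₁/∂u = 0
∂A₂/∂v = 0
∂A₃/∂w = -5
∇·A = -5
At (3, -3, 3): -5.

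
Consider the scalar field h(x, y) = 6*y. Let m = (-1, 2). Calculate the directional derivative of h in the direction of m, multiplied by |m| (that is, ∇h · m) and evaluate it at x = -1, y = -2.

∂h/∂x = 0
∂h/∂y = 6
∇h at (-1, -2) = (0, 6)
∇h · m = (0)(-1) + (6)(2) = 12

12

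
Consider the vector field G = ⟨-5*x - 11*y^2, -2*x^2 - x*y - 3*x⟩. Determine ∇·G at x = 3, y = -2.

-8

∂G₁/∂x = -5
∂G₂/∂y = -x
∇·G = -x - 5
At (3, -2): -8.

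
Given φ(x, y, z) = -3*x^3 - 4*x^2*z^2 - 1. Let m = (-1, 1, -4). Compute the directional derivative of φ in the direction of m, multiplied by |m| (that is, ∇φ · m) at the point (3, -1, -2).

-399

∂φ/∂x = -9*x^2 - 8*x*z^2
∂φ/∂y = 0
∂φ/∂z = -8*x^2*z
∇φ at (3, -1, -2) = (-177, 0, 144)
∇φ · m = (-177)(-1) + (0)(1) + (144)(-4) = -399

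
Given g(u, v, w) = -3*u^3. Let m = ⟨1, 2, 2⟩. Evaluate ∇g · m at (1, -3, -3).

∂g/∂u = -9*u^2
∂g/∂v = 0
∂g/∂w = 0
∇g at (1, -3, -3) = (-9, 0, 0)
∇g · m = (-9)(1) + (0)(2) + (0)(2) = -9

-9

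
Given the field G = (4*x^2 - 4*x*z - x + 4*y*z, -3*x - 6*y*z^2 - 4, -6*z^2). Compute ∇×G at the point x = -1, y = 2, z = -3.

(∇×G)₁ = ∂G₃/∂y − ∂G₂/∂z = 12*y*z
(∇×G)₂ = ∂G₁/∂z − ∂G₃/∂x = -4*x + 4*y
(∇×G)₃ = ∂G₂/∂x − ∂G₁/∂y = -4*z - 3
∇×G = (12*y*z, -4*x + 4*y, -4*z - 3)
At (-1, 2, -3): (-72, 12, 9).

(-72, 12, 9)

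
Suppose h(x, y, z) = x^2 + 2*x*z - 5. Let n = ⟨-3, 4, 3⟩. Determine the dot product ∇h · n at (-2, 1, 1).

∂h/∂x = 2*x + 2*z
∂h/∂y = 0
∂h/∂z = 2*x
∇h at (-2, 1, 1) = (-2, 0, -4)
∇h · n = (-2)(-3) + (0)(4) + (-4)(3) = -6

-6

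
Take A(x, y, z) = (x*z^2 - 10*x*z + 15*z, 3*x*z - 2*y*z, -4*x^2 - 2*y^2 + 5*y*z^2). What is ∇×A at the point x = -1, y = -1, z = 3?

(50, 11, 9)

(∇×A)₁ = ∂A₃/∂y − ∂A₂/∂z = -3*x - 2*y + 5*z^2
(∇×A)₂ = ∂A₁/∂z − ∂A₃/∂x = 2*x*z - 2*x + 15
(∇×A)₃ = ∂A₂/∂x − ∂A₁/∂y = 3*z
∇×A = (-3*x - 2*y + 5*z^2, 2*x*z - 2*x + 15, 3*z)
At (-1, -1, 3): (50, 11, 9).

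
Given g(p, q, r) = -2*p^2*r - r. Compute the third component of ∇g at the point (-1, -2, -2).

(∇g)_3 = ∂g/∂r = -2*p^2 - 1
At (-1, -2, -2): -3.

-3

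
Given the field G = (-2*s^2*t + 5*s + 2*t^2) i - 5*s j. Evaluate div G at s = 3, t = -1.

17

∂G₁/∂s = -4*s*t + 5
∂G₂/∂t = 0
∇·G = -4*s*t + 5
At (3, -1): 17.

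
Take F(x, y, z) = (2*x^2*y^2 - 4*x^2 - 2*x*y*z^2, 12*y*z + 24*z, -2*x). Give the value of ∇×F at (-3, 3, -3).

(∇×F)₁ = ∂F₃/∂y − ∂F₂/∂z = -12*y - 24
(∇×F)₂ = ∂F₁/∂z − ∂F₃/∂x = -4*x*y*z + 2
(∇×F)₃ = ∂F₂/∂x − ∂F₁/∂y = -4*x^2*y + 2*x*z^2
∇×F = (-12*y - 24, -4*x*y*z + 2, -4*x^2*y + 2*x*z^2)
At (-3, 3, -3): (-60, -106, -162).

(-60, -106, -162)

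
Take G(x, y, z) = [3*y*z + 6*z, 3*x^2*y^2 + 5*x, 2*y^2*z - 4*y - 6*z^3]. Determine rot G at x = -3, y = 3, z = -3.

(-40, 15, -148)

(∇×G)₁ = ∂G₃/∂y − ∂G₂/∂z = 4*y*z - 4
(∇×G)₂ = ∂G₁/∂z − ∂G₃/∂x = 3*y + 6
(∇×G)₃ = ∂G₂/∂x − ∂G₁/∂y = 6*x*y^2 - 3*z + 5
∇×G = (4*y*z - 4, 3*y + 6, 6*x*y^2 - 3*z + 5)
At (-3, 3, -3): (-40, 15, -148).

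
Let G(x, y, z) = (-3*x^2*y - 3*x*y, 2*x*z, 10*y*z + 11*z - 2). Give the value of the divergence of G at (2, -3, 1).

∂G₁/∂x = -6*x*y - 3*y
∂G₂/∂y = 0
∂G₃/∂z = 10*y + 11
∇·G = -6*x*y + 7*y + 11
At (2, -3, 1): 26.

26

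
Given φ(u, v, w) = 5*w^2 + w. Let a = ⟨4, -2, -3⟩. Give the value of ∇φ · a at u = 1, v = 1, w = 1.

∂φ/∂u = 0
∂φ/∂v = 0
∂φ/∂w = 10*w + 1
∇φ at (1, 1, 1) = (0, 0, 11)
∇φ · a = (0)(4) + (0)(-2) + (11)(-3) = -33

-33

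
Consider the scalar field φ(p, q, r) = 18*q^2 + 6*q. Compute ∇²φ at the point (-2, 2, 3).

36

∂²φ/∂p² = 0
∂²φ/∂q² = 36
∂²φ/∂r² = 0
∇²φ = 36
At (-2, 2, 3): 36.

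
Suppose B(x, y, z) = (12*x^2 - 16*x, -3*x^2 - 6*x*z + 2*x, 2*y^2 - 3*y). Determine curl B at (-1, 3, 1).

(∇×B)₁ = ∂B₃/∂y − ∂B₂/∂z = 6*x + 4*y - 3
(∇×B)₂ = ∂B₁/∂z − ∂B₃/∂x = 0
(∇×B)₃ = ∂B₂/∂x − ∂B₁/∂y = -6*x - 6*z + 2
∇×B = (6*x + 4*y - 3, 0, -6*x - 6*z + 2)
At (-1, 3, 1): (3, 0, 2).

(3, 0, 2)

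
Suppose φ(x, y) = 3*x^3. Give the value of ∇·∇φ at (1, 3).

18

∂²φ/∂x² = 18*x
∂²φ/∂y² = 0
∇²φ = 18*x
At (1, 3): 18.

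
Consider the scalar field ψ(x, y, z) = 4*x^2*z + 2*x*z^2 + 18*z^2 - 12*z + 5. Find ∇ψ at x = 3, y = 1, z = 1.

∂ψ/∂x = 8*x*z + 2*z^2
∂ψ/∂y = 0
∂ψ/∂z = 4*x^2 + 4*x*z + 36*z - 12
∇ψ = (8*x*z + 2*z^2, 0, 4*x^2 + 4*x*z + 36*z - 12)
At (3, 1, 1): (26, 0, 72).

(26, 0, 72)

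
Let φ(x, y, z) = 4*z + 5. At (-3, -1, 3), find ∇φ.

∂φ/∂x = 0
∂φ/∂y = 0
∂φ/∂z = 4
∇φ = (0, 0, 4)
At (-3, -1, 3): (0, 0, 4).

(0, 0, 4)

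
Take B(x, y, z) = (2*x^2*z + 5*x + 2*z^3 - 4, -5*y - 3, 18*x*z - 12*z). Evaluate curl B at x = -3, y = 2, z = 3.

(∇×B)₁ = ∂B₃/∂y − ∂B₂/∂z = 0
(∇×B)₂ = ∂B₁/∂z − ∂B₃/∂x = 2*x^2 + 6*z^2 - 18*z
(∇×B)₃ = ∂B₂/∂x − ∂B₁/∂y = 0
∇×B = (0, 2*x^2 + 6*z^2 - 18*z, 0)
At (-3, 2, 3): (0, 18, 0).

(0, 18, 0)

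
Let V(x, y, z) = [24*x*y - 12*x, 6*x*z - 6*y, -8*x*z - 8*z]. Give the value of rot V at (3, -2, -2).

(∇×V)₁ = ∂V₃/∂y − ∂V₂/∂z = -6*x
(∇×V)₂ = ∂V₁/∂z − ∂V₃/∂x = 8*z
(∇×V)₃ = ∂V₂/∂x − ∂V₁/∂y = -24*x + 6*z
∇×V = (-6*x, 8*z, -24*x + 6*z)
At (3, -2, -2): (-18, -16, -84).

(-18, -16, -84)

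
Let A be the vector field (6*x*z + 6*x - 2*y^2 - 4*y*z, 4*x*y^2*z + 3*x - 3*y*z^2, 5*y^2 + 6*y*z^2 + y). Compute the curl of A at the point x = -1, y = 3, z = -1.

(55, -18, -25)

(∇×A)₁ = ∂A₃/∂y − ∂A₂/∂z = -4*x*y^2 + 6*y*z + 10*y + 6*z^2 + 1
(∇×A)₂ = ∂A₁/∂z − ∂A₃/∂x = 6*x - 4*y
(∇×A)₃ = ∂A₂/∂x − ∂A₁/∂y = 4*y^2*z + 4*y + 4*z + 3
∇×A = (-4*x*y^2 + 6*y*z + 10*y + 6*z^2 + 1, 6*x - 4*y, 4*y^2*z + 4*y + 4*z + 3)
At (-1, 3, -1): (55, -18, -25).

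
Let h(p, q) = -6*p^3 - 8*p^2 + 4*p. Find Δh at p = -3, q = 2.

∂²h/∂p² = -4*(9*p + 4)
∂²h/∂q² = 0
∇²h = -36*p - 16
At (-3, 2): 92.

92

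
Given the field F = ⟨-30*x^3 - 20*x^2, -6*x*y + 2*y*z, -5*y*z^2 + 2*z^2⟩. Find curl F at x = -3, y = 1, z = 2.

(∇×F)₁ = ∂F₃/∂y − ∂F₂/∂z = -2*y - 5*z^2
(∇×F)₂ = ∂F₁/∂z − ∂F₃/∂x = 0
(∇×F)₃ = ∂F₂/∂x − ∂F₁/∂y = -6*y
∇×F = (-2*y - 5*z^2, 0, -6*y)
At (-3, 1, 2): (-22, 0, -6).

(-22, 0, -6)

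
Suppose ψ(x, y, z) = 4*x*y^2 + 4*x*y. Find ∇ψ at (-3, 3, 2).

∂ψ/∂x = 4*y^2 + 4*y
∂ψ/∂y = 8*x*y + 4*x
∂ψ/∂z = 0
∇ψ = (4*y^2 + 4*y, 8*x*y + 4*x, 0)
At (-3, 3, 2): (48, -84, 0).

(48, -84, 0)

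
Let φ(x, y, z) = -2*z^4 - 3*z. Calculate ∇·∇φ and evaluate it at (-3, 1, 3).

-216

∂²φ/∂x² = 0
∂²φ/∂y² = 0
∂²φ/∂z² = -24*z^2
∇²φ = -24*z^2
At (-3, 1, 3): -216.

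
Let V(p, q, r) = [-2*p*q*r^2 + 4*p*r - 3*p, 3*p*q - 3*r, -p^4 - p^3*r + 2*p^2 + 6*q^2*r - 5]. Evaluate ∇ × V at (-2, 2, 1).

(27, -4, 2)

(∇×V)₁ = ∂V₃/∂q − ∂V₂/∂r = 12*q*r + 3
(∇×V)₂ = ∂V₁/∂r − ∂V₃/∂p = 4*p^3 + 3*p^2*r - 4*p*q*r
(∇×V)₃ = ∂V₂/∂p − ∂V₁/∂q = 2*p*r^2 + 3*q
∇×V = (12*q*r + 3, 4*p^3 + 3*p^2*r - 4*p*q*r, 2*p*r^2 + 3*q)
At (-2, 2, 1): (27, -4, 2).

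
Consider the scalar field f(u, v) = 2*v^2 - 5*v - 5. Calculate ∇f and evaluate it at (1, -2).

∂f/∂u = 0
∂f/∂v = 4*v - 5
∇f = (0, 4*v - 5)
At (1, -2): (0, -13).

(0, -13)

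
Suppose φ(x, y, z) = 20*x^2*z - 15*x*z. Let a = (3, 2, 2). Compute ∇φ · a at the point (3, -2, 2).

∂φ/∂x = 40*x*z - 15*z
∂φ/∂y = 0
∂φ/∂z = 20*x^2 - 15*x
∇φ at (3, -2, 2) = (210, 0, 135)
∇φ · a = (210)(3) + (0)(2) + (135)(2) = 900

900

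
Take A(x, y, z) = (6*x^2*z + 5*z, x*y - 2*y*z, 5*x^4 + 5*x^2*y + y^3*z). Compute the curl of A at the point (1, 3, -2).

(∇×A)₁ = ∂A₃/∂y − ∂A₂/∂z = 5*x^2 + 3*y^2*z + 2*y
(∇×A)₂ = ∂A₁/∂z − ∂A₃/∂x = -20*x^3 + 6*x^2 - 10*x*y + 5
(∇×A)₃ = ∂A₂/∂x − ∂A₁/∂y = y
∇×A = (5*x^2 + 3*y^2*z + 2*y, -20*x^3 + 6*x^2 - 10*x*y + 5, y)
At (1, 3, -2): (-43, -39, 3).

(-43, -39, 3)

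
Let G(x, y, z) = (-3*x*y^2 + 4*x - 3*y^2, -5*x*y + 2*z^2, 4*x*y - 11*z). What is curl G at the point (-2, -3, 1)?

(-12, 12, 33)

(∇×G)₁ = ∂G₃/∂y − ∂G₂/∂z = 4*x - 4*z
(∇×G)₂ = ∂G₁/∂z − ∂G₃/∂x = -4*y
(∇×G)₃ = ∂G₂/∂x − ∂G₁/∂y = 6*x*y + y
∇×G = (4*x - 4*z, -4*y, 6*x*y + y)
At (-2, -3, 1): (-12, 12, 33).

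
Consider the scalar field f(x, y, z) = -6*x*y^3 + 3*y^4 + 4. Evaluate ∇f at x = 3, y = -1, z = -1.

∂f/∂x = -6*y^3
∂f/∂y = -18*x*y^2 + 12*y^3
∂f/∂z = 0
∇f = (-6*y^3, -18*x*y^2 + 12*y^3, 0)
At (3, -1, -1): (6, -66, 0).

(6, -66, 0)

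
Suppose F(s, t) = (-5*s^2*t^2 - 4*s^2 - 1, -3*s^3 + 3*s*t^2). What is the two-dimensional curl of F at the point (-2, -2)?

∂F₂/∂s = -9*s^2 + 3*t^2
∂F₁/∂t = -10*s^2*t
Scalar curl = 10*s^2*t - 9*s^2 + 3*t^2
At (-2, -2): -104.

-104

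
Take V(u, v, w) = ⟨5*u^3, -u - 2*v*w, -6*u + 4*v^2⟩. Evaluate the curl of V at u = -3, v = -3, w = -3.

(∇×V)₁ = ∂V₃/∂v − ∂V₂/∂w = 10*v
(∇×V)₂ = ∂V₁/∂w − ∂V₃/∂u = 6
(∇×V)₃ = ∂V₂/∂u − ∂V₁/∂v = -1
∇×V = (10*v, 6, -1)
At (-3, -3, -3): (-30, 6, -1).

(-30, 6, -1)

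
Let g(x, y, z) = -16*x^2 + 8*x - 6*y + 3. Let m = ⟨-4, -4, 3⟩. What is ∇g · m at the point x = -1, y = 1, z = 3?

-136

∂g/∂x = -32*x + 8
∂g/∂y = -6
∂g/∂z = 0
∇g at (-1, 1, 3) = (40, -6, 0)
∇g · m = (40)(-4) + (-6)(-4) + (0)(3) = -136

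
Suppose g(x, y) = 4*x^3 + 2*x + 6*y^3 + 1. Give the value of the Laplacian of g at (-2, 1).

∂²g/∂x² = 24*x
∂²g/∂y² = 36*y
∇²g = 24*x + 36*y
At (-2, 1): -12.

-12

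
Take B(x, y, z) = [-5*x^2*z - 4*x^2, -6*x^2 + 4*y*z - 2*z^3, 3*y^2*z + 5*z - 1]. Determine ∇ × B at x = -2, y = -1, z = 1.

(∇×B)₁ = ∂B₃/∂y − ∂B₂/∂z = 6*y*z - 4*y + 6*z^2
(∇×B)₂ = ∂B₁/∂z − ∂B₃/∂x = -5*x^2
(∇×B)₃ = ∂B₂/∂x − ∂B₁/∂y = -12*x
∇×B = (6*y*z - 4*y + 6*z^2, -5*x^2, -12*x)
At (-2, -1, 1): (4, -20, 24).

(4, -20, 24)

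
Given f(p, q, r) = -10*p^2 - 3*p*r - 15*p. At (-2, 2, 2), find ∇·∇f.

-20

∂²f/∂p² = -20
∂²f/∂q² = 0
∂²f/∂r² = 0
∇²f = -20
At (-2, 2, 2): -20.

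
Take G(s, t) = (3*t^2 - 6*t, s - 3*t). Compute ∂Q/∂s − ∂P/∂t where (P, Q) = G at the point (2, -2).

19

∂G₂/∂s = 1
∂G₁/∂t = 6*t - 6
Scalar curl = -6*t + 7
At (2, -2): 19.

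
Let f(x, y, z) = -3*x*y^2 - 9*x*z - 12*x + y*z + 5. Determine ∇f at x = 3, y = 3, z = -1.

(-30, -55, -24)

∂f/∂x = -3*y^2 - 9*z - 12
∂f/∂y = -6*x*y + z
∂f/∂z = -9*x + y
∇f = (-3*y^2 - 9*z - 12, -6*x*y + z, -9*x + y)
At (3, 3, -1): (-30, -55, -24).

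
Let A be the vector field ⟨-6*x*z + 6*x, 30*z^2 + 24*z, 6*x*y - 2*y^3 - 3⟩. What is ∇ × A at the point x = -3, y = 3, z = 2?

(∇×A)₁ = ∂A₃/∂y − ∂A₂/∂z = 6*x - 6*y^2 - 60*z - 24
(∇×A)₂ = ∂A₁/∂z − ∂A₃/∂x = -6*x - 6*y
(∇×A)₃ = ∂A₂/∂x − ∂A₁/∂y = 0
∇×A = (6*x - 6*y^2 - 60*z - 24, -6*x - 6*y, 0)
At (-3, 3, 2): (-216, 0, 0).

(-216, 0, 0)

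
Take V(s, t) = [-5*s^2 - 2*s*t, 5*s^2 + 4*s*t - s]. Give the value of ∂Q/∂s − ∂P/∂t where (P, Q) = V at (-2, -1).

-29

∂V₂/∂s = 10*s + 4*t - 1
∂V₁/∂t = -2*s
Scalar curl = 12*s + 4*t - 1
At (-2, -1): -29.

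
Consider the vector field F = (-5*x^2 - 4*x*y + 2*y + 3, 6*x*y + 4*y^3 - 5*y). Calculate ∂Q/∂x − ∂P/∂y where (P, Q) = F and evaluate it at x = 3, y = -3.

∂F₂/∂x = 6*y
∂F₁/∂y = -4*x + 2
Scalar curl = 4*x + 6*y - 2
At (3, -3): -8.

-8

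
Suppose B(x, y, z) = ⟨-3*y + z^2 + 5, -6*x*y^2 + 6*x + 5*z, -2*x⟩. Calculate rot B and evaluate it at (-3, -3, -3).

(∇×B)₁ = ∂B₃/∂y − ∂B₂/∂z = -5
(∇×B)₂ = ∂B₁/∂z − ∂B₃/∂x = 2*z + 2
(∇×B)₃ = ∂B₂/∂x − ∂B₁/∂y = -6*y^2 + 9
∇×B = (-5, 2*z + 2, -6*y^2 + 9)
At (-3, -3, -3): (-5, -4, -45).

(-5, -4, -45)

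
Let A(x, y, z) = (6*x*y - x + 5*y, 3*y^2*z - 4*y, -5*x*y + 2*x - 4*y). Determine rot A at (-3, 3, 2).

(-16, 13, 13)

(∇×A)₁ = ∂A₃/∂y − ∂A₂/∂z = -5*x - 3*y^2 - 4
(∇×A)₂ = ∂A₁/∂z − ∂A₃/∂x = 5*y - 2
(∇×A)₃ = ∂A₂/∂x − ∂A₁/∂y = -6*x - 5
∇×A = (-5*x - 3*y^2 - 4, 5*y - 2, -6*x - 5)
At (-3, 3, 2): (-16, 13, 13).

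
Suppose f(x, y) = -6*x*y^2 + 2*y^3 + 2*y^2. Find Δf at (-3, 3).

76

∂²f/∂x² = 0
∂²f/∂y² = 4*(-3*x + 3*y + 1)
∇²f = -12*x + 12*y + 4
At (-3, 3): 76.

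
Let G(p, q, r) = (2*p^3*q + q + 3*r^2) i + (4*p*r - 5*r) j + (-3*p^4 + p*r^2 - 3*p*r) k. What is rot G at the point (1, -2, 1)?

(∇×G)₁ = ∂G₃/∂q − ∂G₂/∂r = -4*p + 5
(∇×G)₂ = ∂G₁/∂r − ∂G₃/∂p = 12*p^3 - r^2 + 9*r
(∇×G)₃ = ∂G₂/∂p − ∂G₁/∂q = -2*p^3 + 4*r - 1
∇×G = (-4*p + 5, 12*p^3 - r^2 + 9*r, -2*p^3 + 4*r - 1)
At (1, -2, 1): (1, 20, 1).

(1, 20, 1)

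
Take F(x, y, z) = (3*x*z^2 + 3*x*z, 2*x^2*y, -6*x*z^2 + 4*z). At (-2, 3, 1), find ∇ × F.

(0, -12, -24)

(∇×F)₁ = ∂F₃/∂y − ∂F₂/∂z = 0
(∇×F)₂ = ∂F₁/∂z − ∂F₃/∂x = 6*x*z + 3*x + 6*z^2
(∇×F)₃ = ∂F₂/∂x − ∂F₁/∂y = 4*x*y
∇×F = (0, 6*x*z + 3*x + 6*z^2, 4*x*y)
At (-2, 3, 1): (0, -12, -24).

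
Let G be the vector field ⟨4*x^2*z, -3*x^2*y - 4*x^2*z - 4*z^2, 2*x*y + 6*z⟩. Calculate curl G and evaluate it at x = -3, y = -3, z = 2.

(46, 42, -6)

(∇×G)₁ = ∂G₃/∂y − ∂G₂/∂z = 4*x^2 + 2*x + 8*z
(∇×G)₂ = ∂G₁/∂z − ∂G₃/∂x = 4*x^2 - 2*y
(∇×G)₃ = ∂G₂/∂x − ∂G₁/∂y = -6*x*y - 8*x*z
∇×G = (4*x^2 + 2*x + 8*z, 4*x^2 - 2*y, -6*x*y - 8*x*z)
At (-3, -3, 2): (46, 42, -6).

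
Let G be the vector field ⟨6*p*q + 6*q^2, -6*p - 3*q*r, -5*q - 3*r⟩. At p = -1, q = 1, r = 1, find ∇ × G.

(-2, 0, -12)

(∇×G)₁ = ∂G₃/∂q − ∂G₂/∂r = 3*q - 5
(∇×G)₂ = ∂G₁/∂r − ∂G₃/∂p = 0
(∇×G)₃ = ∂G₂/∂p − ∂G₁/∂q = -6*p - 12*q - 6
∇×G = (3*q - 5, 0, -6*p - 12*q - 6)
At (-1, 1, 1): (-2, 0, -12).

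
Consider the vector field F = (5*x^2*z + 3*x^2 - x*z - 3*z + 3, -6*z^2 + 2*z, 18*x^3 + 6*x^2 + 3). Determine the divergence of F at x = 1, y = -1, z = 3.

33

∂F₁/∂x = 10*x*z + 6*x - z
∂F₂/∂y = 0
∂F₃/∂z = 0
∇·F = 10*x*z + 6*x - z
At (1, -1, 3): 33.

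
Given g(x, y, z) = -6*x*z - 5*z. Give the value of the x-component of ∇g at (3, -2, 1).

-6

(∇g)_1 = ∂g/∂x = -6*z
At (3, -2, 1): -6.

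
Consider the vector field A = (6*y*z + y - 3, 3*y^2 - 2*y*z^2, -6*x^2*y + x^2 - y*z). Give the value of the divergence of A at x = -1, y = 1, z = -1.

∂A₁/∂x = 0
∂A₂/∂y = 6*y - 2*z^2
∂A₃/∂z = -y
∇·A = 5*y - 2*z^2
At (-1, 1, -1): 3.

3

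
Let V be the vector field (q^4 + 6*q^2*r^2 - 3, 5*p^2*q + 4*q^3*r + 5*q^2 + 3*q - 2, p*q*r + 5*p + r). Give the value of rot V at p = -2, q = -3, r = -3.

(114, -338, 492)

(∇×V)₁ = ∂V₃/∂q − ∂V₂/∂r = p*r - 4*q^3
(∇×V)₂ = ∂V₁/∂r − ∂V₃/∂p = 12*q^2*r - q*r - 5
(∇×V)₃ = ∂V₂/∂p − ∂V₁/∂q = 10*p*q - 4*q^3 - 12*q*r^2
∇×V = (p*r - 4*q^3, 12*q^2*r - q*r - 5, 10*p*q - 4*q^3 - 12*q*r^2)
At (-2, -3, -3): (114, -338, 492).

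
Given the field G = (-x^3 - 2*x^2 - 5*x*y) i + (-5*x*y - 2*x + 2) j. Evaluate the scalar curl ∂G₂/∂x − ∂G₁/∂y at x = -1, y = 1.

-12

∂G₂/∂x = -5*y - 2
∂G₁/∂y = -5*x
Scalar curl = 5*x - 5*y - 2
At (-1, 1): -12.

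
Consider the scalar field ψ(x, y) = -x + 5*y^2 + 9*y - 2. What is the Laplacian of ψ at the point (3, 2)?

∂²ψ/∂x² = 0
∂²ψ/∂y² = 10
∇²ψ = 10
At (3, 2): 10.

10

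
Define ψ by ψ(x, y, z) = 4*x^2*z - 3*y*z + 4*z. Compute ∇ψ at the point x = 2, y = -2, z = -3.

(-48, 9, 26)

∂ψ/∂x = 8*x*z
∂ψ/∂y = -3*z
∂ψ/∂z = 4*x^2 - 3*y + 4
∇ψ = (8*x*z, -3*z, 4*x^2 - 3*y + 4)
At (2, -2, -3): (-48, 9, 26).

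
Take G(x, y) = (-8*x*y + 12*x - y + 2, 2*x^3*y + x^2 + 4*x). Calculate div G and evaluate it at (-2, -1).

∂G₁/∂x = -8*y + 12
∂G₂/∂y = 2*x^3
∇·G = 2*x^3 - 8*y + 12
At (-2, -1): 4.

4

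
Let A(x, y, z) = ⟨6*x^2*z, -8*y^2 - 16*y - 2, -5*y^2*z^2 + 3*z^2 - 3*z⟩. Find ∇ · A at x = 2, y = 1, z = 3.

∂A₁/∂x = 12*x*z
∂A₂/∂y = -16*y - 16
∂A₃/∂z = -10*y^2*z + 6*z - 3
∇·A = 12*x*z - 10*y^2*z - 16*y + 6*z - 19
At (2, 1, 3): 25.

25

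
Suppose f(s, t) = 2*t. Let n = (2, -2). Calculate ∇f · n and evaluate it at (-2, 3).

∂f/∂s = 0
∂f/∂t = 2
∇f at (-2, 3) = (0, 2)
∇f · n = (0)(2) + (2)(-2) = -4

-4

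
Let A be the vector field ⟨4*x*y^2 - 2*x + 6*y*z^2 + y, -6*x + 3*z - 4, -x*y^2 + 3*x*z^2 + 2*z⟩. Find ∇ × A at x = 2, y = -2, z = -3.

(∇×A)₁ = ∂A₃/∂y − ∂A₂/∂z = -2*x*y - 3
(∇×A)₂ = ∂A₁/∂z − ∂A₃/∂x = y^2 + 12*y*z - 3*z^2
(∇×A)₃ = ∂A₂/∂x − ∂A₁/∂y = -8*x*y - 6*z^2 - 7
∇×A = (-2*x*y - 3, y^2 + 12*y*z - 3*z^2, -8*x*y - 6*z^2 - 7)
At (2, -2, -3): (5, 49, -29).

(5, 49, -29)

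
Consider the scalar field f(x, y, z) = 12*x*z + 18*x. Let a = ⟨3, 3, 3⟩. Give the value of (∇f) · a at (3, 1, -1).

∂f/∂x = 12*z + 18
∂f/∂y = 0
∂f/∂z = 12*x
∇f at (3, 1, -1) = (6, 0, 36)
∇f · a = (6)(3) + (0)(3) + (36)(3) = 126

126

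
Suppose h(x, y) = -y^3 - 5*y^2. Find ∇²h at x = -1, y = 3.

∂²h/∂x² = 0
∂²h/∂y² = -2*(3*y + 5)
∇²h = -6*y - 10
At (-1, 3): -28.

-28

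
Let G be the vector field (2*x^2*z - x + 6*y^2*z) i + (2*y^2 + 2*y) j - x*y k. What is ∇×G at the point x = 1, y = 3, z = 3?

(-1, 59, -108)

(∇×G)₁ = ∂G₃/∂y − ∂G₂/∂z = -x
(∇×G)₂ = ∂G₁/∂z − ∂G₃/∂x = 2*x^2 + 6*y^2 + y
(∇×G)₃ = ∂G₂/∂x − ∂G₁/∂y = -12*y*z
∇×G = (-x, 2*x^2 + 6*y^2 + y, -12*y*z)
At (1, 3, 3): (-1, 59, -108).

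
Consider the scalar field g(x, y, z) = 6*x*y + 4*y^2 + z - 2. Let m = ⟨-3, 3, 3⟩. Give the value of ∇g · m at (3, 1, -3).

63

∂g/∂x = 6*y
∂g/∂y = 6*x + 8*y
∂g/∂z = 1
∇g at (3, 1, -3) = (6, 26, 1)
∇g · m = (6)(-3) + (26)(3) + (1)(3) = 63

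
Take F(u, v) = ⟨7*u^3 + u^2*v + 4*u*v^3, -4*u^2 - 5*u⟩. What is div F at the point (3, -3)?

63

∂F₁/∂u = 21*u^2 + 2*u*v + 4*v^3
∂F₂/∂v = 0
∇·F = 21*u^2 + 2*u*v + 4*v^3
At (3, -3): 63.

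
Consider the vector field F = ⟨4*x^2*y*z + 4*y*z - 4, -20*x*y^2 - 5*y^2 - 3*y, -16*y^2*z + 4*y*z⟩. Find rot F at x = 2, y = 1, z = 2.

(∇×F)₁ = ∂F₃/∂y − ∂F₂/∂z = -32*y*z + 4*z
(∇×F)₂ = ∂F₁/∂z − ∂F₃/∂x = 4*x^2*y + 4*y
(∇×F)₃ = ∂F₂/∂x − ∂F₁/∂y = -4*x^2*z - 20*y^2 - 4*z
∇×F = (-32*y*z + 4*z, 4*x^2*y + 4*y, -4*x^2*z - 20*y^2 - 4*z)
At (2, 1, 2): (-56, 20, -60).

(-56, 20, -60)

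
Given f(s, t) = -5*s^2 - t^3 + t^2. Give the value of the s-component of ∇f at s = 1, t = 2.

-10

(∇f)_1 = ∂f/∂s = -10*s
At (1, 2): -10.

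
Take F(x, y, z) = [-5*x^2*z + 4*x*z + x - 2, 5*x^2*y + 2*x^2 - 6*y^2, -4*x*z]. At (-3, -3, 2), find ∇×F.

(∇×F)₁ = ∂F₃/∂y − ∂F₂/∂z = 0
(∇×F)₂ = ∂F₁/∂z − ∂F₃/∂x = -5*x^2 + 4*x + 4*z
(∇×F)₃ = ∂F₂/∂x − ∂F₁/∂y = 10*x*y + 4*x
∇×F = (0, -5*x^2 + 4*x + 4*z, 10*x*y + 4*x)
At (-3, -3, 2): (0, -49, 78).

(0, -49, 78)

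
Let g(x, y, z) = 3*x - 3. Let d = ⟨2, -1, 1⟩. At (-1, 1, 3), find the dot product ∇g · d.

∂g/∂x = 3
∂g/∂y = 0
∂g/∂z = 0
∇g at (-1, 1, 3) = (3, 0, 0)
∇g · d = (3)(2) + (0)(-1) + (0)(1) = 6

6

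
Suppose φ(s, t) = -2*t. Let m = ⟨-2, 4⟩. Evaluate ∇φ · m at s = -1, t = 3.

∂φ/∂s = 0
∂φ/∂t = -2
∇φ at (-1, 3) = (0, -2)
∇φ · m = (0)(-2) + (-2)(4) = -8

-8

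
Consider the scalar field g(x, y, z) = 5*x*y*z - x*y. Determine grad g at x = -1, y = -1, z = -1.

∂g/∂x = 5*y*z - y
∂g/∂y = 5*x*z - x
∂g/∂z = 5*x*y
∇g = (5*y*z - y, 5*x*z - x, 5*x*y)
At (-1, -1, -1): (6, 6, 5).

(6, 6, 5)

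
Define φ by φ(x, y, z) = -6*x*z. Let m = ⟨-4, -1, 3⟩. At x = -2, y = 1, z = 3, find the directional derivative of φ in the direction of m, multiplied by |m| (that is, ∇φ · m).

∂φ/∂x = -6*z
∂φ/∂y = 0
∂φ/∂z = -6*x
∇φ at (-2, 1, 3) = (-18, 0, 12)
∇φ · m = (-18)(-4) + (0)(-1) + (12)(3) = 108

108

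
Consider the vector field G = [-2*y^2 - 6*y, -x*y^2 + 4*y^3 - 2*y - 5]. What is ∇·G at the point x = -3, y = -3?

∂G₁/∂x = 0
∂G₂/∂y = -2*x*y + 12*y^2 - 2
∇·G = -2*x*y + 12*y^2 - 2
At (-3, -3): 88.

88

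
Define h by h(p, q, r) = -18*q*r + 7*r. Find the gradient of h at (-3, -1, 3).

(0, -54, 25)

∂h/∂p = 0
∂h/∂q = -18*r
∂h/∂r = -18*q + 7
∇h = (0, -18*r, -18*q + 7)
At (-3, -1, 3): (0, -54, 25).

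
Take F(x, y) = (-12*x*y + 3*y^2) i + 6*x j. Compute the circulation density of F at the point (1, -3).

∂F₂/∂x = 6
∂F₁/∂y = -12*x + 6*y
Scalar curl = 12*x - 6*y + 6
At (1, -3): 36.

36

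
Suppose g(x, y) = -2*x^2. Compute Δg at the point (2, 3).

∂²g/∂x² = -4
∂²g/∂y² = 0
∇²g = -4
At (2, 3): -4.

-4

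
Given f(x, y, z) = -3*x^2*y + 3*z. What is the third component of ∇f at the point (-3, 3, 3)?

3

(∇f)_3 = ∂f/∂z = 3
At (-3, 3, 3): 3.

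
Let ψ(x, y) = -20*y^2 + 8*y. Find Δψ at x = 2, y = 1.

-40

∂²ψ/∂x² = 0
∂²ψ/∂y² = -40
∇²ψ = -40
At (2, 1): -40.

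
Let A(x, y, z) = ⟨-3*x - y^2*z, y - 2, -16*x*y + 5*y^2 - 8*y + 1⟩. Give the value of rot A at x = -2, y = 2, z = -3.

(44, 28, -12)

(∇×A)₁ = ∂A₃/∂y − ∂A₂/∂z = -16*x + 10*y - 8
(∇×A)₂ = ∂A₁/∂z − ∂A₃/∂x = -y^2 + 16*y
(∇×A)₃ = ∂A₂/∂x − ∂A₁/∂y = 2*y*z
∇×A = (-16*x + 10*y - 8, -y^2 + 16*y, 2*y*z)
At (-2, 2, -3): (44, 28, -12).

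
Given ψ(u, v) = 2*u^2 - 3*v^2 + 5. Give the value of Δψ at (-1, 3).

∂²ψ/∂u² = 4
∂²ψ/∂v² = -6
∇²ψ = -2
At (-1, 3): -2.

-2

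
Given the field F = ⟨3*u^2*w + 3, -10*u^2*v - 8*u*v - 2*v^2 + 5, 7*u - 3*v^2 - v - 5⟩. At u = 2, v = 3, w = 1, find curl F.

(∇×F)₁ = ∂F₃/∂v − ∂F₂/∂w = -6*v - 1
(∇×F)₂ = ∂F₁/∂w − ∂F₃/∂u = 3*u^2 - 7
(∇×F)₃ = ∂F₂/∂u − ∂F₁/∂v = -20*u*v - 8*v
∇×F = (-6*v - 1, 3*u^2 - 7, -20*u*v - 8*v)
At (2, 3, 1): (-19, 5, -144).

(-19, 5, -144)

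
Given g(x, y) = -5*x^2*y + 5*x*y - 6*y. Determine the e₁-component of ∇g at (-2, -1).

-25

(∇g)_1 = ∂g/∂x = -10*x*y + 5*y
At (-2, -1): -25.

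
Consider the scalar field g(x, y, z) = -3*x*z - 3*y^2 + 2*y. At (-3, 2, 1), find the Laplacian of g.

∂²g/∂x² = 0
∂²g/∂y² = -6
∂²g/∂z² = 0
∇²g = -6
At (-3, 2, 1): -6.

-6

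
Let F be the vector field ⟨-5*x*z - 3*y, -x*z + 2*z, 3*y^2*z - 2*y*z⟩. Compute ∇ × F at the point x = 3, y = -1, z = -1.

(9, -15, 4)

(∇×F)₁ = ∂F₃/∂y − ∂F₂/∂z = x + 6*y*z - 2*z - 2
(∇×F)₂ = ∂F₁/∂z − ∂F₃/∂x = -5*x
(∇×F)₃ = ∂F₂/∂x − ∂F₁/∂y = -z + 3
∇×F = (x + 6*y*z - 2*z - 2, -5*x, -z + 3)
At (3, -1, -1): (9, -15, 4).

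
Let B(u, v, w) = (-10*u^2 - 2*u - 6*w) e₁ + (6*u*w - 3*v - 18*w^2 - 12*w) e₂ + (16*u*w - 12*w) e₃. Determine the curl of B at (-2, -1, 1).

(60, -22, 6)

(∇×B)₁ = ∂B₃/∂v − ∂B₂/∂w = -6*u + 36*w + 12
(∇×B)₂ = ∂B₁/∂w − ∂B₃/∂u = -16*w - 6
(∇×B)₃ = ∂B₂/∂u − ∂B₁/∂v = 6*w
∇×B = (-6*u + 36*w + 12, -16*w - 6, 6*w)
At (-2, -1, 1): (60, -22, 6).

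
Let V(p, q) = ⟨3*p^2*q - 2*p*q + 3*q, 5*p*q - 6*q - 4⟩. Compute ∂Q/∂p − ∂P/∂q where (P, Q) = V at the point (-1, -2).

-18

∂V₂/∂p = 5*q
∂V₁/∂q = 3*p^2 - 2*p + 3
Scalar curl = -3*p^2 + 2*p + 5*q - 3
At (-1, -2): -18.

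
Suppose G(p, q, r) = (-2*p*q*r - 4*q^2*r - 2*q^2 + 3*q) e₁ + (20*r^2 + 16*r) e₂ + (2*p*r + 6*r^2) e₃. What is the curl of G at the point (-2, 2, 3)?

(∇×G)₁ = ∂G₃/∂q − ∂G₂/∂r = -40*r - 16
(∇×G)₂ = ∂G₁/∂r − ∂G₃/∂p = -2*p*q - 4*q^2 - 2*r
(∇×G)₃ = ∂G₂/∂p − ∂G₁/∂q = 2*p*r + 8*q*r + 4*q - 3
∇×G = (-40*r - 16, -2*p*q - 4*q^2 - 2*r, 2*p*r + 8*q*r + 4*q - 3)
At (-2, 2, 3): (-136, -14, 41).

(-136, -14, 41)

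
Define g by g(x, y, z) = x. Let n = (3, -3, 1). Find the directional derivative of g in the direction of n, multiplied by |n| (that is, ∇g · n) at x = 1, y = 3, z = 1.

∂g/∂x = 1
∂g/∂y = 0
∂g/∂z = 0
∇g at (1, 3, 1) = (1, 0, 0)
∇g · n = (1)(3) + (0)(-3) + (0)(1) = 3

3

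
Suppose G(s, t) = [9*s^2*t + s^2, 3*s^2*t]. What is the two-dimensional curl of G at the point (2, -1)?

-48

∂G₂/∂s = 6*s*t
∂G₁/∂t = 9*s^2
Scalar curl = -9*s^2 + 6*s*t
At (2, -1): -48.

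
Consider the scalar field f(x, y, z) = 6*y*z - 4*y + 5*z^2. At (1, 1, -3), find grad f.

∂f/∂x = 0
∂f/∂y = 6*z - 4
∂f/∂z = 6*y + 10*z
∇f = (0, 6*z - 4, 6*y + 10*z)
At (1, 1, -3): (0, -22, -24).

(0, -22, -24)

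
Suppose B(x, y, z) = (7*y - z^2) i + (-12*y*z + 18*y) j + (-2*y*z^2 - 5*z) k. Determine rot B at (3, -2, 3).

(-42, -6, -7)

(∇×B)₁ = ∂B₃/∂y − ∂B₂/∂z = 12*y - 2*z^2
(∇×B)₂ = ∂B₁/∂z − ∂B₃/∂x = -2*z
(∇×B)₃ = ∂B₂/∂x − ∂B₁/∂y = -7
∇×B = (12*y - 2*z^2, -2*z, -7)
At (3, -2, 3): (-42, -6, -7).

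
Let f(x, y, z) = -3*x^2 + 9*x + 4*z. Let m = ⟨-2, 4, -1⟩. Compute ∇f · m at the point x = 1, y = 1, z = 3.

-10

∂f/∂x = -6*x + 9
∂f/∂y = 0
∂f/∂z = 4
∇f at (1, 1, 3) = (3, 0, 4)
∇f · m = (3)(-2) + (0)(4) + (4)(-1) = -10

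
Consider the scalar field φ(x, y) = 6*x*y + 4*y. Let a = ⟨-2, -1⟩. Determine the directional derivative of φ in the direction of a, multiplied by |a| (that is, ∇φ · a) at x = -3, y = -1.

∂φ/∂x = 6*y
∂φ/∂y = 6*x + 4
∇φ at (-3, -1) = (-6, -14)
∇φ · a = (-6)(-2) + (-14)(-1) = 26

26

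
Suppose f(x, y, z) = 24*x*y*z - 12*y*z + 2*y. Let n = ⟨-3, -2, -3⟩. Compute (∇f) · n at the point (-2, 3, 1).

440

∂f/∂x = 24*y*z
∂f/∂y = 24*x*z - 12*z + 2
∂f/∂z = 24*x*y - 12*y
∇f at (-2, 3, 1) = (72, -58, -180)
∇f · n = (72)(-3) + (-58)(-2) + (-180)(-3) = 440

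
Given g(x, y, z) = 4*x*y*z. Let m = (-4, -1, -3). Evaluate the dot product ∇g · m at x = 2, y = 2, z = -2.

32

∂g/∂x = 4*y*z
∂g/∂y = 4*x*z
∂g/∂z = 4*x*y
∇g at (2, 2, -2) = (-16, -16, 16)
∇g · m = (-16)(-4) + (-16)(-1) + (16)(-3) = 32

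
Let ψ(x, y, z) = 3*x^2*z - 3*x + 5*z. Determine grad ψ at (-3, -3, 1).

∂ψ/∂x = 6*x*z - 3
∂ψ/∂y = 0
∂ψ/∂z = 3*x^2 + 5
∇ψ = (6*x*z - 3, 0, 3*x^2 + 5)
At (-3, -3, 1): (-21, 0, 32).

(-21, 0, 32)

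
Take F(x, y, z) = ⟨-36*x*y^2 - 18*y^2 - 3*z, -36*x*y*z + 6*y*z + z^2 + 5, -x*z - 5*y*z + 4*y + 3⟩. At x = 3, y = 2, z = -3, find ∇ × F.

(229, -6, 720)

(∇×F)₁ = ∂F₃/∂y − ∂F₂/∂z = 36*x*y - 6*y - 7*z + 4
(∇×F)₂ = ∂F₁/∂z − ∂F₃/∂x = z - 3
(∇×F)₃ = ∂F₂/∂x − ∂F₁/∂y = 72*x*y - 36*y*z + 36*y
∇×F = (36*x*y - 6*y - 7*z + 4, z - 3, 72*x*y - 36*y*z + 36*y)
At (3, 2, -3): (229, -6, 720).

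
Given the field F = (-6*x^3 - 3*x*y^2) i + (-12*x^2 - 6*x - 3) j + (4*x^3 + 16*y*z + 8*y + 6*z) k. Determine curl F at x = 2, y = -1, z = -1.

(∇×F)₁ = ∂F₃/∂y − ∂F₂/∂z = 16*z + 8
(∇×F)₂ = ∂F₁/∂z − ∂F₃/∂x = -12*x^2
(∇×F)₃ = ∂F₂/∂x − ∂F₁/∂y = 6*x*y - 24*x - 6
∇×F = (16*z + 8, -12*x^2, 6*x*y - 24*x - 6)
At (2, -1, -1): (-8, -48, -66).

(-8, -48, -66)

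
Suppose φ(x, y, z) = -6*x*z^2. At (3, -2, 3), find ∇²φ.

∂²φ/∂x² = 0
∂²φ/∂y² = 0
∂²φ/∂z² = -12*x
∇²φ = -12*x
At (3, -2, 3): -36.

-36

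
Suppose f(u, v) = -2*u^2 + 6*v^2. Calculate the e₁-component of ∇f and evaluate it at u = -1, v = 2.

4

(∇f)_1 = ∂f/∂u = -4*u
At (-1, 2): 4.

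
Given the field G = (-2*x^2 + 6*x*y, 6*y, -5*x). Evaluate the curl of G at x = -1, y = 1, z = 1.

(0, 5, 6)

(∇×G)₁ = ∂G₃/∂y − ∂G₂/∂z = 0
(∇×G)₂ = ∂G₁/∂z − ∂G₃/∂x = 5
(∇×G)₃ = ∂G₂/∂x − ∂G₁/∂y = -6*x
∇×G = (0, 5, -6*x)
At (-1, 1, 1): (0, 5, 6).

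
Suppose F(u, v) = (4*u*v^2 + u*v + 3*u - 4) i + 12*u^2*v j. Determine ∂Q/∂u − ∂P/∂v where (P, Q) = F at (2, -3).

-98

∂F₂/∂u = 24*u*v
∂F₁/∂v = 8*u*v + u
Scalar curl = 16*u*v - u
At (2, -3): -98.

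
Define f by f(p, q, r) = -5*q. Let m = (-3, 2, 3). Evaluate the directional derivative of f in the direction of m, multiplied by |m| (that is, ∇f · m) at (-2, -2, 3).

-10

∂f/∂p = 0
∂f/∂q = -5
∂f/∂r = 0
∇f at (-2, -2, 3) = (0, -5, 0)
∇f · m = (0)(-3) + (-5)(2) + (0)(3) = -10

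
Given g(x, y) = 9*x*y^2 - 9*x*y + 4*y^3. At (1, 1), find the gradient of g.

∂g/∂x = 9*y^2 - 9*y
∂g/∂y = 18*x*y - 9*x + 12*y^2
∇g = (9*y^2 - 9*y, 18*x*y - 9*x + 12*y^2)
At (1, 1): (0, 21).

(0, 21)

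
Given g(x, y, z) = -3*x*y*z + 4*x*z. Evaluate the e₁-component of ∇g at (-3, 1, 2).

2

(∇g)_1 = ∂g/∂x = -3*y*z + 4*z
At (-3, 1, 2): 2.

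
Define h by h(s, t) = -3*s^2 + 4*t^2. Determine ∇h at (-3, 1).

∂h/∂s = -6*s
∂h/∂t = 8*t
∇h = (-6*s, 8*t)
At (-3, 1): (18, 8).

(18, 8)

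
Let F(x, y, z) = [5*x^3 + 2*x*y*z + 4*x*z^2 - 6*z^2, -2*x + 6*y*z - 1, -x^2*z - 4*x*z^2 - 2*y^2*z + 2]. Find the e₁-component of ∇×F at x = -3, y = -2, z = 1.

(∇×F)_1 = ∂F₃/∂y − ∂F₂/∂z
= -4*y*z − (6*y)
= -4*y*z - 6*y
At (-3, -2, 1): 20.

20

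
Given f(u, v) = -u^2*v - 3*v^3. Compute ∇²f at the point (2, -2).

∂²f/∂u² = -2*v
∂²f/∂v² = -18*v
∇²f = -20*v
At (2, -2): 40.

40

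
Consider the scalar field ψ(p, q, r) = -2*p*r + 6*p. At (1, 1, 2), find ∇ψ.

∂ψ/∂p = -2*r + 6
∂ψ/∂q = 0
∂ψ/∂r = -2*p
∇ψ = (-2*r + 6, 0, -2*p)
At (1, 1, 2): (2, 0, -2).

(2, 0, -2)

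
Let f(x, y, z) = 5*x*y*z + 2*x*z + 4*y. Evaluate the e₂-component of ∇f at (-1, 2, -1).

(∇f)_2 = ∂f/∂y = 5*x*z + 4
At (-1, 2, -1): 9.

9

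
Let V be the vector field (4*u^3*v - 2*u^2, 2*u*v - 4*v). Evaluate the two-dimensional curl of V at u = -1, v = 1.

∂V₂/∂u = 2*v
∂V₁/∂v = 4*u^3
Scalar curl = -4*u^3 + 2*v
At (-1, 1): 6.

6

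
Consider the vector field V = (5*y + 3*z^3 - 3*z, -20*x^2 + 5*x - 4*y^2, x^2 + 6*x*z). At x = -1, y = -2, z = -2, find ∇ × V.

(∇×V)₁ = ∂V₃/∂y − ∂V₂/∂z = 0
(∇×V)₂ = ∂V₁/∂z − ∂V₃/∂x = -2*x + 9*z^2 - 6*z - 3
(∇×V)₃ = ∂V₂/∂x − ∂V₁/∂y = -40*x
∇×V = (0, -2*x + 9*z^2 - 6*z - 3, -40*x)
At (-1, -2, -2): (0, 47, 40).

(0, 47, 40)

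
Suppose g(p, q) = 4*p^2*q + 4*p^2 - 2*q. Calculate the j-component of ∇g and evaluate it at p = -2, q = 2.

(∇g)_2 = ∂g/∂q = 4*p^2 - 2
At (-2, 2): 14.

14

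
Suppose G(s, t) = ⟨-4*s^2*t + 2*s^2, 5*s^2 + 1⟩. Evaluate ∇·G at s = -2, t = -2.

∂G₁/∂s = -8*s*t + 4*s
∂G₂/∂t = 0
∇·G = -8*s*t + 4*s
At (-2, -2): -40.

-40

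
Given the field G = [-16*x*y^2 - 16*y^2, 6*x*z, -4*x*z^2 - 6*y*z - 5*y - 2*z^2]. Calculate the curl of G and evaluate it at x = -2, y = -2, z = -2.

(19, 16, 52)

(∇×G)₁ = ∂G₃/∂y − ∂G₂/∂z = -6*x - 6*z - 5
(∇×G)₂ = ∂G₁/∂z − ∂G₃/∂x = 4*z^2
(∇×G)₃ = ∂G₂/∂x − ∂G₁/∂y = 32*x*y + 32*y + 6*z
∇×G = (-6*x - 6*z - 5, 4*z^2, 32*x*y + 32*y + 6*z)
At (-2, -2, -2): (19, 16, 52).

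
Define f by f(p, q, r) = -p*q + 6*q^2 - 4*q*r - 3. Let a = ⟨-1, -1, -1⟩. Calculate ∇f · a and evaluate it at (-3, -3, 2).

∂f/∂p = -q
∂f/∂q = -p + 12*q - 4*r
∂f/∂r = -4*q
∇f at (-3, -3, 2) = (3, -41, 12)
∇f · a = (3)(-1) + (-41)(-1) + (12)(-1) = 26

26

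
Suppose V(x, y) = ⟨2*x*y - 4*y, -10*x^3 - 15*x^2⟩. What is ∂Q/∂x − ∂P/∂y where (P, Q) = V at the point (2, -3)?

∂V₂/∂x = -30*x^2 - 30*x
∂V₁/∂y = 2*x - 4
Scalar curl = -30*x^2 - 32*x + 4
At (2, -3): -180.

-180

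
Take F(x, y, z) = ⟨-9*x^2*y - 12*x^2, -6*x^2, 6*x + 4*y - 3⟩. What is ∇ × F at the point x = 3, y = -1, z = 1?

(∇×F)₁ = ∂F₃/∂y − ∂F₂/∂z = 4
(∇×F)₂ = ∂F₁/∂z − ∂F₃/∂x = -6
(∇×F)₃ = ∂F₂/∂x − ∂F₁/∂y = 9*x^2 - 12*x
∇×F = (4, -6, 9*x^2 - 12*x)
At (3, -1, 1): (4, -6, 45).

(4, -6, 45)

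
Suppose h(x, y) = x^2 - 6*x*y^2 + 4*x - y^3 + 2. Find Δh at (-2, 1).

∂²h/∂x² = 2
∂²h/∂y² = -6*(2*x + y)
∇²h = -12*x - 6*y + 2
At (-2, 1): 20.

20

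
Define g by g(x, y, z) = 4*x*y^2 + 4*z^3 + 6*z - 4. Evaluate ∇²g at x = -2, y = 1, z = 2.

∂²g/∂x² = 0
∂²g/∂y² = 8*x
∂²g/∂z² = 24*z
∇²g = 8*x + 24*z
At (-2, 1, 2): 32.

32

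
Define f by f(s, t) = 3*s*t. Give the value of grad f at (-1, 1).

∂f/∂s = 3*t
∂f/∂t = 3*s
∇f = (3*t, 3*s)
At (-1, 1): (3, -3).

(3, -3)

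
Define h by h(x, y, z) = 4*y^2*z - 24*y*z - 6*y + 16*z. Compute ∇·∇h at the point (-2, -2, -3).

∂²h/∂x² = 0
∂²h/∂y² = 8*z
∂²h/∂z² = 0
∇²h = 8*z
At (-2, -2, -3): -24.

-24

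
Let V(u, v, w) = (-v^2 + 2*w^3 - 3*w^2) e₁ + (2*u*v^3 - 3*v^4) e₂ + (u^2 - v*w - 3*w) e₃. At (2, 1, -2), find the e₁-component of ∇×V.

(∇×V)_1 = ∂V₃/∂v − ∂V₂/∂w
= -w − (0)
= -w
At (2, 1, -2): 2.

2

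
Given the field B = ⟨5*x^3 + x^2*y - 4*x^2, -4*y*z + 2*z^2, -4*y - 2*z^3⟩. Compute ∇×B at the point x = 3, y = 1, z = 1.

(∇×B)₁ = ∂B₃/∂y − ∂B₂/∂z = 4*y - 4*z - 4
(∇×B)₂ = ∂B₁/∂z − ∂B₃/∂x = 0
(∇×B)₃ = ∂B₂/∂x − ∂B₁/∂y = -x^2
∇×B = (4*y - 4*z - 4, 0, -x^2)
At (3, 1, 1): (-4, 0, -9).

(-4, 0, -9)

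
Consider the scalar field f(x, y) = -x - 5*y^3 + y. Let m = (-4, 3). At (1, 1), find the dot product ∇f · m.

∂f/∂x = -1
∂f/∂y = -15*y^2 + 1
∇f at (1, 1) = (-1, -14)
∇f · m = (-1)(-4) + (-14)(3) = -38

-38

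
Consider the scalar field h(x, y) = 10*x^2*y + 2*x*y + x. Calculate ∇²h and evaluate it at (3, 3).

∂²h/∂x² = 20*y
∂²h/∂y² = 0
∇²h = 20*y
At (3, 3): 60.

60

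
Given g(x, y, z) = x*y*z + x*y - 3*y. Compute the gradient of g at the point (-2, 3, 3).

∂g/∂x = y*z + y
∂g/∂y = x*z + x - 3
∂g/∂z = x*y
∇g = (y*z + y, x*z + x - 3, x*y)
At (-2, 3, 3): (12, -11, -6).

(12, -11, -6)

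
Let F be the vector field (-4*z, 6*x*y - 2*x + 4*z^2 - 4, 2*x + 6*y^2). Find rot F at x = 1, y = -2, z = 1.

(∇×F)₁ = ∂F₃/∂y − ∂F₂/∂z = 12*y - 8*z
(∇×F)₂ = ∂F₁/∂z − ∂F₃/∂x = -6
(∇×F)₃ = ∂F₂/∂x − ∂F₁/∂y = 6*y - 2
∇×F = (12*y - 8*z, -6, 6*y - 2)
At (1, -2, 1): (-32, -6, -14).

(-32, -6, -14)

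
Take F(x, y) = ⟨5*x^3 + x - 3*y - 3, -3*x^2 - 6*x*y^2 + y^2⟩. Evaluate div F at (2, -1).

∂F₁/∂x = 15*x^2 + 1
∂F₂/∂y = -12*x*y + 2*y
∇·F = 15*x^2 - 12*x*y + 2*y + 1
At (2, -1): 83.

83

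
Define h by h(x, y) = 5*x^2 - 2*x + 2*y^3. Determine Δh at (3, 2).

34

∂²h/∂x² = 10
∂²h/∂y² = 12*y
∇²h = 12*y + 10
At (3, 2): 34.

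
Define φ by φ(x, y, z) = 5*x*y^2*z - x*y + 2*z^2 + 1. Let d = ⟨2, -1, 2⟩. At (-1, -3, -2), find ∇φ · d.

∂φ/∂x = 5*y^2*z - y
∂φ/∂y = 10*x*y*z - x
∂φ/∂z = 5*x*y^2 + 4*z
∇φ at (-1, -3, -2) = (-87, -59, -53)
∇φ · d = (-87)(2) + (-59)(-1) + (-53)(2) = -221

-221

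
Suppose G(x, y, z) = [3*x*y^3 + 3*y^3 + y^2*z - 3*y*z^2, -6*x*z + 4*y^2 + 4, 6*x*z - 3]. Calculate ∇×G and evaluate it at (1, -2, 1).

(∇×G)₁ = ∂G₃/∂y − ∂G₂/∂z = 6*x
(∇×G)₂ = ∂G₁/∂z − ∂G₃/∂x = y^2 - 6*y*z - 6*z
(∇×G)₃ = ∂G₂/∂x − ∂G₁/∂y = -9*x*y^2 - 9*y^2 - 2*y*z + 3*z^2 - 6*z
∇×G = (6*x, y^2 - 6*y*z - 6*z, -9*x*y^2 - 9*y^2 - 2*y*z + 3*z^2 - 6*z)
At (1, -2, 1): (6, 10, -71).

(6, 10, -71)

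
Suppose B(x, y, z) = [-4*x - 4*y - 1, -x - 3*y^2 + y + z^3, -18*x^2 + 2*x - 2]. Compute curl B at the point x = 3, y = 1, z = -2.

(∇×B)₁ = ∂B₃/∂y − ∂B₂/∂z = -3*z^2
(∇×B)₂ = ∂B₁/∂z − ∂B₃/∂x = 36*x - 2
(∇×B)₃ = ∂B₂/∂x − ∂B₁/∂y = 3
∇×B = (-3*z^2, 36*x - 2, 3)
At (3, 1, -2): (-12, 106, 3).

(-12, 106, 3)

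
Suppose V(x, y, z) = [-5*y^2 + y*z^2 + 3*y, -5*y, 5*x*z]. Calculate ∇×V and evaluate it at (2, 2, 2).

(0, -2, 13)

(∇×V)₁ = ∂V₃/∂y − ∂V₂/∂z = 0
(∇×V)₂ = ∂V₁/∂z − ∂V₃/∂x = 2*y*z - 5*z
(∇×V)₃ = ∂V₂/∂x − ∂V₁/∂y = 10*y - z^2 - 3
∇×V = (0, 2*y*z - 5*z, 10*y - z^2 - 3)
At (2, 2, 2): (0, -2, 13).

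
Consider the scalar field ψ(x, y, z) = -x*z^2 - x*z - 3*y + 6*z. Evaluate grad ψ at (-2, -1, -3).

∂ψ/∂x = -z^2 - z
∂ψ/∂y = -3
∂ψ/∂z = -2*x*z - x + 6
∇ψ = (-z^2 - z, -3, -2*x*z - x + 6)
At (-2, -1, -3): (-6, -3, -4).

(-6, -3, -4)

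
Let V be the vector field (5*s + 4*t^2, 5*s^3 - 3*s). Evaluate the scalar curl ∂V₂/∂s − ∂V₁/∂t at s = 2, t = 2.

41

∂V₂/∂s = 15*s^2 - 3
∂V₁/∂t = 8*t
Scalar curl = 15*s^2 - 8*t - 3
At (2, 2): 41.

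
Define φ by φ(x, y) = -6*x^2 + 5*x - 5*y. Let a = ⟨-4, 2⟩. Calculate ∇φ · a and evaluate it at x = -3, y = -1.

-174

∂φ/∂x = -12*x + 5
∂φ/∂y = -5
∇φ at (-3, -1) = (41, -5)
∇φ · a = (41)(-4) + (-5)(2) = -174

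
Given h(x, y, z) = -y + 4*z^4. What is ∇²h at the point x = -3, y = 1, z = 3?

432

∂²h/∂x² = 0
∂²h/∂y² = 0
∂²h/∂z² = 48*z^2
∇²h = 48*z^2
At (-3, 1, 3): 432.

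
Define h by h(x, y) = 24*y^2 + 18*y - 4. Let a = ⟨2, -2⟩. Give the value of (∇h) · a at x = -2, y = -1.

60

∂h/∂x = 0
∂h/∂y = 48*y + 18
∇h at (-2, -1) = (0, -30)
∇h · a = (0)(2) + (-30)(-2) = 60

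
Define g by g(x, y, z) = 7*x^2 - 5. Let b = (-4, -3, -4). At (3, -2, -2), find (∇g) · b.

-168

∂g/∂x = 14*x
∂g/∂y = 0
∂g/∂z = 0
∇g at (3, -2, -2) = (42, 0, 0)
∇g · b = (42)(-4) + (0)(-3) + (0)(-4) = -168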